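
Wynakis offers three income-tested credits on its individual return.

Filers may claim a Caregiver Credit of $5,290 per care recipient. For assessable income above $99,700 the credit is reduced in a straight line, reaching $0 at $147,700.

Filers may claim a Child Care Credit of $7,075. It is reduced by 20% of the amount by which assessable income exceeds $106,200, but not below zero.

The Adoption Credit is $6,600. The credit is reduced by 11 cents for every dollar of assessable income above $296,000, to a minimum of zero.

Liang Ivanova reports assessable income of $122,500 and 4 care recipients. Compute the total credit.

Caregiver Credit: base = 4 × $5,290 = $21,160. $122,500 is $22,800 into a $48,000 phase-out range, leaving 25,200/48,000 of the credit: $21,160 × 25,200/48,000 = $11,109.
Child Care Credit: 20% of the $16,300 excess over $106,200 is $3,260; credit = $7,075 − $3,260 = $3,815.
Adoption Credit: $122,500 is at or below the $296,000 threshold, so the full $6,600 applies.
Total: $11,109 + $3,815 + $6,600 = $21,524.

$21,524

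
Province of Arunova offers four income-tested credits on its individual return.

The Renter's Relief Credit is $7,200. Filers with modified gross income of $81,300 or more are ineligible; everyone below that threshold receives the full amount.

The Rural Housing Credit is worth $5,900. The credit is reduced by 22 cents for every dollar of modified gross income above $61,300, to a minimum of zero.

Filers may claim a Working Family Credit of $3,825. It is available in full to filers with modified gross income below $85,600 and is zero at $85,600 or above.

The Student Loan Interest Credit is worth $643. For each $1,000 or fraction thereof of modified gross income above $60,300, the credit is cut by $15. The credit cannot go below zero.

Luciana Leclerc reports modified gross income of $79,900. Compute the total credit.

$13,176

Renter's Relief Credit: $79,900 is below the $81,300 cutoff, so the full $7,200 applies.
Rural Housing Credit: 22% of the $18,600 excess over $61,300 is $4,092; credit = $5,900 − $4,092 = $1,808.
Working Family Credit: $79,900 is below the $85,600 cutoff, so the full $3,825 applies.
Student Loan Interest Credit: income exceeds $60,300 by $19,600, which is 20 full-or-partial $1,000 increments; reduction = 20 × $15 = $300, leaving $343.
Total: $7,200 + $1,808 + $3,825 + $343 = $13,176.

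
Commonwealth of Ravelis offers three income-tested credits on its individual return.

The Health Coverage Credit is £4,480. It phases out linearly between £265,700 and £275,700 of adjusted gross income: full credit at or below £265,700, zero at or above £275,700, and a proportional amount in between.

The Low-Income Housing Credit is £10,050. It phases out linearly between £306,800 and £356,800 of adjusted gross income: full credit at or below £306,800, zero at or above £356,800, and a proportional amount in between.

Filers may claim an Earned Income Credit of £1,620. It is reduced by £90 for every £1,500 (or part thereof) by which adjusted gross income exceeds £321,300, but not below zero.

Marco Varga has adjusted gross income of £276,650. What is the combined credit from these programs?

Health Coverage Credit: £276,650 is at or above £275,700, so the credit is £0.
Low-Income Housing Credit: £276,650 is at or below the £306,800 threshold, so the full £10,050 applies.
Earned Income Credit: £276,650 is at or below the £321,300 threshold, so the full £1,620 applies.
Total: £0 + £10,050 + £1,620 = £11,670.

£11,670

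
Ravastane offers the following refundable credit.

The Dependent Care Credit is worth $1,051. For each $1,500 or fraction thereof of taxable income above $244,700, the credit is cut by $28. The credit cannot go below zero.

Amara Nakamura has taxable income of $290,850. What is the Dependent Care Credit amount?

$183

Dependent Care Credit: income exceeds $244,700 by $46,150, which is 31 full-or-partial $1,500 increments; reduction = 31 × $28 = $868, leaving $183.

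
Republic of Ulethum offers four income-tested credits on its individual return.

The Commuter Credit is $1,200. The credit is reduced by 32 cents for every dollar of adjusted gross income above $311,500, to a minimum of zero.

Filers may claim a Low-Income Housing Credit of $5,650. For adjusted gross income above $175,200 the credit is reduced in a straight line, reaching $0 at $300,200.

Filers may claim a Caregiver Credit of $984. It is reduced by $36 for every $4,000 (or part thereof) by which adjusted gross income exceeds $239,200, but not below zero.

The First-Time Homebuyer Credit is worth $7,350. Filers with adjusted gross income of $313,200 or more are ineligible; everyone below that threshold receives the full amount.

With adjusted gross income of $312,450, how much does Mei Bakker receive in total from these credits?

$8,546

Commuter Credit: 32% of the $950 excess over $311,500 is $304; credit = $1,200 − $304 = $896.
Low-Income Housing Credit: $312,450 is at or above $300,200, so the credit is $0.
Caregiver Credit: income exceeds $239,200 by $73,250, which is 19 full-or-partial $4,000 increments; reduction = 19 × $36 = $684, leaving $300.
First-Time Homebuyer Credit: $312,450 is below the $313,200 cutoff, so the full $7,350 applies.
Total: $896 + $0 + $300 + $7,350 = $8,546.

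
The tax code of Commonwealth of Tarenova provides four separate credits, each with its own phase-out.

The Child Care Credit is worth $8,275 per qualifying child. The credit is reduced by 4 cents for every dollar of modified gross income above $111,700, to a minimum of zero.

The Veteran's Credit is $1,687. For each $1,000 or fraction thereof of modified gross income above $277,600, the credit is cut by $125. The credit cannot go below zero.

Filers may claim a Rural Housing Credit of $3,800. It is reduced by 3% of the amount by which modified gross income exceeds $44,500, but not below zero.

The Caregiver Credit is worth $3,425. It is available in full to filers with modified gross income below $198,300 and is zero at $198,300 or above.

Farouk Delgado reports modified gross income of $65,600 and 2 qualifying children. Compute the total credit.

Child Care Credit: base = 2 × $8,275 = $16,550. $65,600 is at or below the $111,700 threshold, so the full $16,550 applies.
Veteran's Credit: $65,600 is at or below the $277,600 threshold, so the full $1,687 applies.
Rural Housing Credit: 3% of the $21,100 excess over $44,500 is $633; credit = $3,800 − $633 = $3,167.
Caregiver Credit: $65,600 is below the $198,300 cutoff, so the full $3,425 applies.
Total: $16,550 + $1,687 + $3,167 + $3,425 = $24,829.

$24,829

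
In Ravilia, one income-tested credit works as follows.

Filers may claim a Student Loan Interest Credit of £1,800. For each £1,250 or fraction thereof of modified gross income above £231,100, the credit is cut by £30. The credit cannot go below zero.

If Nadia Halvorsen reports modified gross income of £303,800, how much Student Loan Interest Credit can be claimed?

£30

Student Loan Interest Credit: income exceeds £231,100 by £72,700, which is 59 full-or-partial £1,250 increments; reduction = 59 × £30 = £1,770, leaving £30.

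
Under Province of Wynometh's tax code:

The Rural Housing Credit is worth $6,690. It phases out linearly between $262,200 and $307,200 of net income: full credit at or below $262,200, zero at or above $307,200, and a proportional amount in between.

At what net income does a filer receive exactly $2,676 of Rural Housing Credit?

$289,200

$2,676 is 2,676/6,690 of the full $6,690, so 4,014/6,690 of the $45,000 range has been used: income = $262,200 + $45,000 × 4,014/6,690 = $289,200.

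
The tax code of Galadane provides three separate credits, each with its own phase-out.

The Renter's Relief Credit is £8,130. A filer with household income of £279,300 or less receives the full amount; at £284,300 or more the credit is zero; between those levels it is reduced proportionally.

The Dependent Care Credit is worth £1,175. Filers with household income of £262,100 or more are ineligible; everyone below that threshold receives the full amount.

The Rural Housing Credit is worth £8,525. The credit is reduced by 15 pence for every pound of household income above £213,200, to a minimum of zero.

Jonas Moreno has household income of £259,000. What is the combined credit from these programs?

£10,960

Renter's Relief Credit: £259,000 is at or below the £279,300 threshold, so the full £8,130 applies.
Dependent Care Credit: £259,000 is below the £262,100 cutoff, so the full £1,175 applies.
Rural Housing Credit: 15% of the £45,800 excess over £213,200 is £6,870; credit = £8,525 − £6,870 = £1,655.
Total: £8,130 + £1,175 + £1,655 = £10,960.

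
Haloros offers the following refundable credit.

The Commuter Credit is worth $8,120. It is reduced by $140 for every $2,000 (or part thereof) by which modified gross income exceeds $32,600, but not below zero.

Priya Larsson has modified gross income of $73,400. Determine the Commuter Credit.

Commuter Credit: income exceeds $32,600 by $40,800, which is 21 full-or-partial $2,000 increments; reduction = 21 × $140 = $2,940, leaving $5,180.

$5,180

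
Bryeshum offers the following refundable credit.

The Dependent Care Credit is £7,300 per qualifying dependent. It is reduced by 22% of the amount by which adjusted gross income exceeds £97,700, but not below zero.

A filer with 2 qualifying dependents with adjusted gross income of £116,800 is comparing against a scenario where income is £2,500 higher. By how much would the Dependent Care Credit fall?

At £116,800 — base = 2 × £7,300 = £14,600. 22% of the £19,100 excess over £97,700 is £4,202; credit = £14,600 − £4,202 = £10,398.
At £119,300 — base = 2 × £7,300 = £14,600. 22% of the £21,600 excess over £97,700 is £4,752; credit = £14,600 − £4,752 = £9,848.
Lost: £10,398 − £9,848 = £550.

£550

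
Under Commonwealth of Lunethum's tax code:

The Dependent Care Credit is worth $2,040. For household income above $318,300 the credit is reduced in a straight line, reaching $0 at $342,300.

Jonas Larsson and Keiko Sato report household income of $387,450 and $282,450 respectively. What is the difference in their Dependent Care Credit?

$2,040

Jonas ($387,450): Dependent Care Credit: $387,450 is at or above $342,300, so the credit is $0.
Keiko ($282,450): Dependent Care Credit: $282,450 is at or below the $318,300 threshold, so the full $2,040 applies.
Difference: |$0 − $2,040| = $2,040.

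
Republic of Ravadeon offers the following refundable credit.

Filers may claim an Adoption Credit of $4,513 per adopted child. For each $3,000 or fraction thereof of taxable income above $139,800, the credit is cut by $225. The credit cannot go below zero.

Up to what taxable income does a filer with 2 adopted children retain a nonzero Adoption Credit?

Full credit = 2 × $4,513 = $9,026.
After 40 increments the reduction is 40 × $225 = $9,000, leaving $26; one more increment wipes it out. Increment 40 ends at excess 40 × $3,000 = $120,000, so the highest qualifying income is $139,800 + $120,000 = $259,800.

$259,800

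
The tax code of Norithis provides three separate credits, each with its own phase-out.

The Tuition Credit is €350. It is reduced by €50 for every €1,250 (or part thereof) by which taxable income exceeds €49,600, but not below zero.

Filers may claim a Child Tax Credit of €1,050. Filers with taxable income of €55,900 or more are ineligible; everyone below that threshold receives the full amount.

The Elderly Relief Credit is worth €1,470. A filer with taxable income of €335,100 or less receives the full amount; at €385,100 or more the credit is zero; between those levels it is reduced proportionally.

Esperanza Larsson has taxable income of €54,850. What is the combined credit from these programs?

€2,620

Tuition Credit: income exceeds €49,600 by €5,250, which is 5 full-or-partial €1,250 increments; reduction = 5 × €50 = €250, leaving €100.
Child Tax Credit: €54,850 is below the €55,900 cutoff, so the full €1,050 applies.
Elderly Relief Credit: €54,850 is at or below the €335,100 threshold, so the full €1,470 applies.
Total: €100 + €1,050 + €1,470 = €2,620.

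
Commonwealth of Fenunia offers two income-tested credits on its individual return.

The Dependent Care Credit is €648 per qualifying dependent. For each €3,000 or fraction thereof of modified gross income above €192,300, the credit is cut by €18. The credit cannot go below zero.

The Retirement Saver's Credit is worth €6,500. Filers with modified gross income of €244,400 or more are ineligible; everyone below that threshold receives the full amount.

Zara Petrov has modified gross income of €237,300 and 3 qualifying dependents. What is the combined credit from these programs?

Dependent Care Credit: base = 3 × €648 = €1,944. income exceeds €192,300 by €45,000, which is 15 full-or-partial €3,000 increments; reduction = 15 × €18 = €270, leaving €1,674.
Retirement Saver's Credit: €237,300 is below the €244,400 cutoff, so the full €6,500 applies.
Total: €1,674 + €6,500 = €8,174.

€8,174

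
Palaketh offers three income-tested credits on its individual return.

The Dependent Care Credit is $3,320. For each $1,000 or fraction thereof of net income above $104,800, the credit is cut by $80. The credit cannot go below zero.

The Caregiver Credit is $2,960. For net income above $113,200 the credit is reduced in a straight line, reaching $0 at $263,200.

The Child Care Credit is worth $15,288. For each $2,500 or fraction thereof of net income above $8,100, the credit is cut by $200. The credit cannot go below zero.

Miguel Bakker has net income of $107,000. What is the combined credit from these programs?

$13,328

Dependent Care Credit: income exceeds $104,800 by $2,200, which is 3 full-or-partial $1,000 increments; reduction = 3 × $80 = $240, leaving $3,080.
Caregiver Credit: $107,000 is at or below the $113,200 threshold, so the full $2,960 applies.
Child Care Credit: income exceeds $8,100 by $98,900, which is 40 full-or-partial $2,500 increments; reduction = 40 × $200 = $8,000, leaving $7,288.
Total: $3,080 + $2,960 + $7,288 = $13,328.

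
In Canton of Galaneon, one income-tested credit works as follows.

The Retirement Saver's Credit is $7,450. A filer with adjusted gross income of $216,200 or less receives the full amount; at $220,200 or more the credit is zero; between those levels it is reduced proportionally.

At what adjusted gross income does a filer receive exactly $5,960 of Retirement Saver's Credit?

$5,960 is 5,960/7,450 of the full $7,450, so 1,490/7,450 of the $4,000 range has been used: income = $216,200 + $4,000 × 1,490/7,450 = $217,000.

$217,000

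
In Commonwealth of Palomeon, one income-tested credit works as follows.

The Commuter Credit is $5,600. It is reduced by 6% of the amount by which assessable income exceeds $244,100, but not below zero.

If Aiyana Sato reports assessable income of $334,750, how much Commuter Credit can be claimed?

$161

Commuter Credit: 6% of the $90,650 excess over $244,100 is $5,439; credit = $5,600 − $5,439 = $161.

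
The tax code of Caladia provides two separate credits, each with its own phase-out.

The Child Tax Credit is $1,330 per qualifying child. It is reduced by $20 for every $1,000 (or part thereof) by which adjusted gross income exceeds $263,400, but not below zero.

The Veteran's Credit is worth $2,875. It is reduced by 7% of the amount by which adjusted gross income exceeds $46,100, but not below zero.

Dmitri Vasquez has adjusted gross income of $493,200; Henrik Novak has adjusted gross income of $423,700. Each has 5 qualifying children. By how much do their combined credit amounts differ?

Dmitri ($493,200): Child Tax Credit: base = 5 × $1,330 = $6,650. income exceeds $263,400 by $229,800, which is 230 full-or-partial $1,000 increments; reduction = 230 × $20 = $4,600, leaving $2,050. Veteran's Credit: 7% of the $447,100 excess over $46,100 is $31,297 ≥ base, so the credit is $0. total $2,050 + $0 = $2,050
Henrik ($423,700): Child Tax Credit: base = 5 × $1,330 = $6,650. income exceeds $263,400 by $160,300, which is 161 full-or-partial $1,000 increments; reduction = 161 × $20 = $3,220, leaving $3,430. Veteran's Credit: 7% of the $377,600 excess over $46,100 is $26,432 ≥ base, so the credit is $0. total $3,430 + $0 = $3,430
Difference: |$2,050 − $3,430| = $1,380.

$1,380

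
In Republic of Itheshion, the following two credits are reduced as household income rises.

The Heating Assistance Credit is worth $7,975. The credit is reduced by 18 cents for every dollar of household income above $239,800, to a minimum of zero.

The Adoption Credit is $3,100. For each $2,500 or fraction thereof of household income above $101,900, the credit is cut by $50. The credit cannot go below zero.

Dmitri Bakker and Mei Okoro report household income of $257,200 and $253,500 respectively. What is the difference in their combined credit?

Dmitri ($257,200): Heating Assistance Credit: 18% of the $17,400 excess over $239,800 is $3,132; credit = $7,975 − $3,132 = $4,843. Adoption Credit: income exceeds $101,900 by $155,300 → 63 increments × $50 = $3,150 ≥ base, so the credit is $0. total $4,843 + $0 = $4,843
Mei ($253,500): Heating Assistance Credit: 18% of the $13,700 excess over $239,800 is $2,466; credit = $7,975 − $2,466 = $5,509. Adoption Credit: income exceeds $101,900 by $151,600, which is 61 full-or-partial $2,500 increments; reduction = 61 × $50 = $3,050, leaving $50. total $5,509 + $50 = $5,559
Difference: |$4,843 − $5,559| = $716.

$716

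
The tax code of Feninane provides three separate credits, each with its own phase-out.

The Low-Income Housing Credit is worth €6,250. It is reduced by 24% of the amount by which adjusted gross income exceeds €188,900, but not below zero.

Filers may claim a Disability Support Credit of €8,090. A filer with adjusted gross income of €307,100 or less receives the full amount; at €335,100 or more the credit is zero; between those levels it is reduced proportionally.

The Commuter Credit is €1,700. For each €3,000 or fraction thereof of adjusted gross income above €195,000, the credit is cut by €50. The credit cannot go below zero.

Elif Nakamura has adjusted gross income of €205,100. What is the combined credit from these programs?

Low-Income Housing Credit: 24% of the €16,200 excess over €188,900 is €3,888; credit = €6,250 − €3,888 = €2,362.
Disability Support Credit: €205,100 is at or below the €307,100 threshold, so the full €8,090 applies.
Commuter Credit: income exceeds €195,000 by €10,100, which is 4 full-or-partial €3,000 increments; reduction = 4 × €50 = €200, leaving €1,500.
Total: €2,362 + €8,090 + €1,500 = €11,952.

€11,952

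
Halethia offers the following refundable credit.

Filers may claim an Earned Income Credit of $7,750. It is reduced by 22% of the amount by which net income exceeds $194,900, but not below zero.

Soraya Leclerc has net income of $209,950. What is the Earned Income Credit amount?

Earned Income Credit: 22% of the $15,050 excess over $194,900 is $3,311; credit = $7,750 − $3,311 = $4,439.

$4,439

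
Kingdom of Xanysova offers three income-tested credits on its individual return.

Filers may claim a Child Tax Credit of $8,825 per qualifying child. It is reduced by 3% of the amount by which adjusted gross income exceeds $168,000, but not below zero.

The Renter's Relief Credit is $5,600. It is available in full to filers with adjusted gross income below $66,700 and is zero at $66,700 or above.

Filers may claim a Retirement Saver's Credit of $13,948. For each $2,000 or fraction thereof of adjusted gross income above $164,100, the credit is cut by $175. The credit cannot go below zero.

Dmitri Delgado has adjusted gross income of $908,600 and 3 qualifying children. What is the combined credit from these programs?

$4,257

Child Tax Credit: base = 3 × $8,825 = $26,475. 3% of the $740,600 excess over $168,000 is $22,218; credit = $26,475 − $22,218 = $4,257.
Renter's Relief Credit: $908,600 meets or exceeds the $66,700 cutoff, so the credit is $0.
Retirement Saver's Credit: income exceeds $164,100 by $744,500 → 373 increments × $175 = $65,275 ≥ base, so the credit is $0.
Total: $4,257 + $0 + $0 = $4,257.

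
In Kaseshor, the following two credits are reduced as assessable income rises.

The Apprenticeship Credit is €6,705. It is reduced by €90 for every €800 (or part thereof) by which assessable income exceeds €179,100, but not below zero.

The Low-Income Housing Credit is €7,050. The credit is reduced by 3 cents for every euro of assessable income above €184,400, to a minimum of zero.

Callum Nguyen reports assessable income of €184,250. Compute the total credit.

€13,125

Apprenticeship Credit: income exceeds €179,100 by €5,150, which is 7 full-or-partial €800 increments; reduction = 7 × €90 = €630, leaving €6,075.
Low-Income Housing Credit: €184,250 is at or below the €184,400 threshold, so the full €7,050 applies.
Total: €6,075 + €7,050 = €13,125.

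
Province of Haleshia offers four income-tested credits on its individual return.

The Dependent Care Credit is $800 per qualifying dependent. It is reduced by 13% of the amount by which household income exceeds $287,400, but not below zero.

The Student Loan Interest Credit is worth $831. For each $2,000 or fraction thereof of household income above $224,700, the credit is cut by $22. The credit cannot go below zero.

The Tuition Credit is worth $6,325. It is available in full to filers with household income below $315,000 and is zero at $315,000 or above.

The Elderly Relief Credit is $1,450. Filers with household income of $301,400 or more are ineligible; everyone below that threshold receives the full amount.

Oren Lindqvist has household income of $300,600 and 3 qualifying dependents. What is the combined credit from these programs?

Dependent Care Credit: base = 3 × $800 = $2,400. 13% of the $13,200 excess over $287,400 is $1,716; credit = $2,400 − $1,716 = $684.
Student Loan Interest Credit: income exceeds $224,700 by $75,900 → 38 increments × $22 = $836 ≥ base, so the credit is $0.
Tuition Credit: $300,600 is below the $315,000 cutoff, so the full $6,325 applies.
Elderly Relief Credit: $300,600 is below the $301,400 cutoff, so the full $1,450 applies.
Total: $684 + $0 + $6,325 + $1,450 = $8,459.

$8,459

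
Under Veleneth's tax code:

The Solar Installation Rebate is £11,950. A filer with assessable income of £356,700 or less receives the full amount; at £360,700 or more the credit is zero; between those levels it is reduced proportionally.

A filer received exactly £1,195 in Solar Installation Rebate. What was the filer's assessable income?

£1,195 is 1,195/11,950 of the full £11,950, so 10,755/11,950 of the £4,000 range has been used: income = £356,700 + £4,000 × 10,755/11,950 = £360,300.

£360,300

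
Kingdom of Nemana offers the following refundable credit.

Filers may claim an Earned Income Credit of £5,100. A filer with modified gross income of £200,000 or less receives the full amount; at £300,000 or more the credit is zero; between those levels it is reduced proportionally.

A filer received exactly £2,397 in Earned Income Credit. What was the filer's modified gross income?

£253,000

£2,397 is 2,397/5,100 of the full £5,100, so 2,703/5,100 of the £100,000 range has been used: income = £200,000 + £100,000 × 2,703/5,100 = £253,000.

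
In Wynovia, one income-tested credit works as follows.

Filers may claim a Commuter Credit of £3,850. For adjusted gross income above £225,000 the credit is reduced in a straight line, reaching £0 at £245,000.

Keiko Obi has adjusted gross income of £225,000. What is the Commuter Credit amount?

£3,850

Commuter Credit: £225,000 is at or below the £225,000 threshold, so the full £3,850 applies.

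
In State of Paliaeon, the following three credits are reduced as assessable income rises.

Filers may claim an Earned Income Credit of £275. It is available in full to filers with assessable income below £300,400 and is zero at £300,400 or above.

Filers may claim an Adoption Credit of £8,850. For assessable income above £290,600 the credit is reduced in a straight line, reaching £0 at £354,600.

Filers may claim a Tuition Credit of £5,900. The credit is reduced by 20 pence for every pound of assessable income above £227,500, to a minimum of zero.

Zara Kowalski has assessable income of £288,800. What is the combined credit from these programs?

Earned Income Credit: £288,800 is below the £300,400 cutoff, so the full £275 applies.
Adoption Credit: £288,800 is at or below the £290,600 threshold, so the full £8,850 applies.
Tuition Credit: 20% of the £61,300 excess over £227,500 is £12,260 ≥ base, so the credit is £0.
Total: £275 + £8,850 + £0 = £9,125.

£9,125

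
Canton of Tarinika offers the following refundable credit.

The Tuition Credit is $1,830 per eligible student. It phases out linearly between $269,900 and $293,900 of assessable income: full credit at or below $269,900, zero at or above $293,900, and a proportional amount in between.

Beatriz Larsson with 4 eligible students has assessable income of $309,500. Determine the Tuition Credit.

Tuition Credit: base = 4 × $1,830 = $7,320. $309,500 is at or above $293,900, so the credit is $0.

$0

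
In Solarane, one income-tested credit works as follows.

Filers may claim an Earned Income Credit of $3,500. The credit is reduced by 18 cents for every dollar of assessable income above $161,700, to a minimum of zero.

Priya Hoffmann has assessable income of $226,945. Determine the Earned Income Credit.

Earned Income Credit: 18% of the $65,245 excess over $161,700 is $11,744.10 ≥ base, so the credit is $0.

$0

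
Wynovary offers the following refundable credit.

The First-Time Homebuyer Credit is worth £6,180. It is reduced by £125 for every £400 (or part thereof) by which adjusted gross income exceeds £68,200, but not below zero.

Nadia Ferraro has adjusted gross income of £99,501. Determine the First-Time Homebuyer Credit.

£0

First-Time Homebuyer Credit: income exceeds £68,200 by £31,301 → 79 increments × £125 = £9,875 ≥ base, so the credit is £0.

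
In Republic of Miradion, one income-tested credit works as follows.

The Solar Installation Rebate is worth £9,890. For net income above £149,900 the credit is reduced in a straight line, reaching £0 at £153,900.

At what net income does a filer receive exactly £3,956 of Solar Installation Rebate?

£3,956 is 3,956/9,890 of the full £9,890, so 5,934/9,890 of the £4,000 range has been used: income = £149,900 + £4,000 × 5,934/9,890 = £152,300.

£152,300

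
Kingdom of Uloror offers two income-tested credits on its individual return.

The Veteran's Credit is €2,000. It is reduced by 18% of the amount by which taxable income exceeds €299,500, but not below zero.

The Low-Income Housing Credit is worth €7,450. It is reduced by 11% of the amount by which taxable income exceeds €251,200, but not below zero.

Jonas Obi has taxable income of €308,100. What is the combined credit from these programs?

€1,643

Veteran's Credit: 18% of the €8,600 excess over €299,500 is €1,548; credit = €2,000 − €1,548 = €452.
Low-Income Housing Credit: 11% of the €56,900 excess over €251,200 is €6,259; credit = €7,450 − €6,259 = €1,191.
Total: €452 + €1,191 = €1,643.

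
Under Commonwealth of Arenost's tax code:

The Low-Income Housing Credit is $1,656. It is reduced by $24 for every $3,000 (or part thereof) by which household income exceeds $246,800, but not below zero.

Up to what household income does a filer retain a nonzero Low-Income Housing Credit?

$450,800

After 68 increments the reduction is 68 × $24 = $1,632, leaving $24; one more increment wipes it out. Increment 68 ends at excess 68 × $3,000 = $204,000, so the highest qualifying income is $246,800 + $204,000 = $450,800.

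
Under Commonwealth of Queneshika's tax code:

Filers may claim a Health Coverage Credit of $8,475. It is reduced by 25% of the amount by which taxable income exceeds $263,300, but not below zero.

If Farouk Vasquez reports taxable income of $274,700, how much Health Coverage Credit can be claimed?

$5,625

Health Coverage Credit: 25% of the $11,400 excess over $263,300 is $2,850; credit = $8,475 − $2,850 = $5,625.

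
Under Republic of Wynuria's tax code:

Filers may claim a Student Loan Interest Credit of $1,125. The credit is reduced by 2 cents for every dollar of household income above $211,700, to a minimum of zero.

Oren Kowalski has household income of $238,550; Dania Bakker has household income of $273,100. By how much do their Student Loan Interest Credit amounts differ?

Oren ($238,550): Student Loan Interest Credit: 2% of the $26,850 excess over $211,700 is $537; credit = $1,125 − $537 = $588.
Dania ($273,100): Student Loan Interest Credit: 2% of the $61,400 excess over $211,700 is $1,228 ≥ base, so the credit is $0.
Difference: |$588 − $0| = $588.

$588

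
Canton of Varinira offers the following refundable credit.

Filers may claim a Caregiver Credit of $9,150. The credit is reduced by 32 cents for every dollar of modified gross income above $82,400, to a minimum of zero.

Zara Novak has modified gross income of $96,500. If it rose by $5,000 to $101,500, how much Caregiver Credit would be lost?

At $96,500 — 32% of the $14,100 excess over $82,400 is $4,512; credit = $9,150 − $4,512 = $4,638.
At $101,500 — 32% of the $19,100 excess over $82,400 is $6,112; credit = $9,150 − $6,112 = $3,038.
Lost: $4,638 − $3,038 = $1,600.

$1,600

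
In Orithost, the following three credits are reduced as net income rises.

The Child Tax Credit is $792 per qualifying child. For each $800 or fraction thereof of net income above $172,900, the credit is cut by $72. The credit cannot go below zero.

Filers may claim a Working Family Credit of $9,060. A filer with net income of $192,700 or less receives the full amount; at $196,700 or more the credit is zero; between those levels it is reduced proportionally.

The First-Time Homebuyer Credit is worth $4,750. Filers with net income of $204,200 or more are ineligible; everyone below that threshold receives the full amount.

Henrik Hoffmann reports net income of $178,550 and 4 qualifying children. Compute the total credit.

$16,402

Child Tax Credit: base = 4 × $792 = $3,168. income exceeds $172,900 by $5,650, which is 8 full-or-partial $800 increments; reduction = 8 × $72 = $576, leaving $2,592.
Working Family Credit: $178,550 is at or below the $192,700 threshold, so the full $9,060 applies.
First-Time Homebuyer Credit: $178,550 is below the $204,200 cutoff, so the full $4,750 applies.
Total: $2,592 + $9,060 + $4,750 = $16,402.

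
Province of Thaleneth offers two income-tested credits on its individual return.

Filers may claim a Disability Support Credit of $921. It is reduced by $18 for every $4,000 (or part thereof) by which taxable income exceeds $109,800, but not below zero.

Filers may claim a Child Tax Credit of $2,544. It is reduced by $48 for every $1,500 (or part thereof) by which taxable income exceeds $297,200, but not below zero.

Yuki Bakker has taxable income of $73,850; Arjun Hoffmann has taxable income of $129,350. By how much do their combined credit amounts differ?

$90

Yuki ($73,850): Disability Support Credit: $73,850 is at or below the $109,800 threshold, so the full $921 applies. Child Tax Credit: $73,850 is at or below the $297,200 threshold, so the full $2,544 applies. total $921 + $2,544 = $3,465
Arjun ($129,350): Disability Support Credit: income exceeds $109,800 by $19,550, which is 5 full-or-partial $4,000 increments; reduction = 5 × $18 = $90, leaving $831. Child Tax Credit: $129,350 is at or below the $297,200 threshold, so the full $2,544 applies. total $831 + $2,544 = $3,375
Difference: |$3,465 − $3,375| = $90.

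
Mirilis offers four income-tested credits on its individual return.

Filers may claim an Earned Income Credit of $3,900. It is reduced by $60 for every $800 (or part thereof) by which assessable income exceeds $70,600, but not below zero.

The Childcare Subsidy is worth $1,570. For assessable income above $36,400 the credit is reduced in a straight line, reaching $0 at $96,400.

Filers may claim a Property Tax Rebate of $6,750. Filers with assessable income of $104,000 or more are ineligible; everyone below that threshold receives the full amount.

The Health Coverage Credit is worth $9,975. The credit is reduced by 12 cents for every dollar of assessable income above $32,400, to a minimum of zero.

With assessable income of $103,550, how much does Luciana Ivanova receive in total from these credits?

Earned Income Credit: income exceeds $70,600 by $32,950, which is 42 full-or-partial $800 increments; reduction = 42 × $60 = $2,520, leaving $1,380.
Childcare Subsidy: $103,550 is at or above $96,400, so the credit is $0.
Property Tax Rebate: $103,550 is below the $104,000 cutoff, so the full $6,750 applies.
Health Coverage Credit: 12% of the $71,150 excess over $32,400 is $8,538; credit = $9,975 − $8,538 = $1,437.
Total: $1,380 + $0 + $6,750 + $1,437 = $9,567.

$9,567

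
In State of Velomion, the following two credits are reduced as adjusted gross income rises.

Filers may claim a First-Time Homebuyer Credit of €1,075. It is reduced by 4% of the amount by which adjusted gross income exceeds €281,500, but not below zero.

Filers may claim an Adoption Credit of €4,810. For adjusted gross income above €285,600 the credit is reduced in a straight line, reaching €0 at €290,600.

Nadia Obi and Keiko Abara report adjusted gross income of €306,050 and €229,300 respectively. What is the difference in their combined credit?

€5,792

Nadia (€306,050): First-Time Homebuyer Credit: 4% of the €24,550 excess over €281,500 is €982; credit = €1,075 − €982 = €93. Adoption Credit: €306,050 is at or above €290,600, so the credit is €0. total €93 + €0 = €93
Keiko (€229,300): First-Time Homebuyer Credit: €229,300 is at or below the €281,500 threshold, so the full €1,075 applies. Adoption Credit: €229,300 is at or below the €285,600 threshold, so the full €4,810 applies. total €1,075 + €4,810 = €5,885
Difference: |€93 − €5,885| = €5,792.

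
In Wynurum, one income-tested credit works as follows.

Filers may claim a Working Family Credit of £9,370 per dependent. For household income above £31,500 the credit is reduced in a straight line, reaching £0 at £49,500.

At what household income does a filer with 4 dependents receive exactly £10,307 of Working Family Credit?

£44,550

Full credit = 4 × £9,370 = £37,480.
£10,307 is 10,307/37,480 of the full £37,480, so 27,173/37,480 of the £18,000 range has been used: income = £31,500 + £18,000 × 27,173/37,480 = £44,550.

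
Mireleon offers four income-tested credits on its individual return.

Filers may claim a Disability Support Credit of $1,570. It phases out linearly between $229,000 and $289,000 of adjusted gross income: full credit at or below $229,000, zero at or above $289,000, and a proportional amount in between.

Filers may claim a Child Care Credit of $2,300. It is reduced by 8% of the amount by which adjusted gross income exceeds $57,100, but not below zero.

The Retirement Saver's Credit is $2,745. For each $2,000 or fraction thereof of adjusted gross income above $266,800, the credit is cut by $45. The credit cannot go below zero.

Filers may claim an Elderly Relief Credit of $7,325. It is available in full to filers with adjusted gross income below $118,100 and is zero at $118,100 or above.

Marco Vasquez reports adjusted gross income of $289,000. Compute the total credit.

$2,205

Disability Support Credit: $289,000 is at or above $289,000, so the credit is $0.
Child Care Credit: 8% of the $231,900 excess over $57,100 is $18,552 ≥ base, so the credit is $0.
Retirement Saver's Credit: income exceeds $266,800 by $22,200, which is 12 full-or-partial $2,000 increments; reduction = 12 × $45 = $540, leaving $2,205.
Elderly Relief Credit: $289,000 meets or exceeds the $118,100 cutoff, so the credit is $0.
Total: $0 + $0 + $2,205 + $0 = $2,205.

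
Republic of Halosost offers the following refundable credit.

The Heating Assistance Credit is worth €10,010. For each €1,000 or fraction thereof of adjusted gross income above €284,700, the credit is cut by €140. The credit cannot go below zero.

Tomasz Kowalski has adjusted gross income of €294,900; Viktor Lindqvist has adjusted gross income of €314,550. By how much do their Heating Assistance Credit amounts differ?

€2,660

Tomasz (€294,900): Heating Assistance Credit: income exceeds €284,700 by €10,200, which is 11 full-or-partial €1,000 increments; reduction = 11 × €140 = €1,540, leaving €8,470.
Viktor (€314,550): Heating Assistance Credit: income exceeds €284,700 by €29,850, which is 30 full-or-partial €1,000 increments; reduction = 30 × €140 = €4,200, leaving €5,810.
Difference: |€8,470 − €5,810| = €2,660.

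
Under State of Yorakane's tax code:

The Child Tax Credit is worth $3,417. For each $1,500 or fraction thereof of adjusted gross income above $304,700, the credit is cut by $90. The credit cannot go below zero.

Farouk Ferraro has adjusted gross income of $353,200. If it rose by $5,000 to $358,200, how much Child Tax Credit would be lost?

$270

At $353,200 — income exceeds $304,700 by $48,500, which is 33 full-or-partial $1,500 increments; reduction = 33 × $90 = $2,970, leaving $447.
At $358,200 — income exceeds $304,700 by $53,500, which is 36 full-or-partial $1,500 increments; reduction = 36 × $90 = $3,240, leaving $177.
Lost: $447 − $177 = $270.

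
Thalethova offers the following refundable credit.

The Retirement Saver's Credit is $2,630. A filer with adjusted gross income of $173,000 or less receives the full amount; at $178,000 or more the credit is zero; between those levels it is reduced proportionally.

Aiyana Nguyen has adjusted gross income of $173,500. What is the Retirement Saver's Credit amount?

Retirement Saver's Credit: $173,500 is $500 into a $5,000 phase-out range, leaving 4,500/5,000 of the credit: $2,630 × 4,500/5,000 = $2,367.

$2,367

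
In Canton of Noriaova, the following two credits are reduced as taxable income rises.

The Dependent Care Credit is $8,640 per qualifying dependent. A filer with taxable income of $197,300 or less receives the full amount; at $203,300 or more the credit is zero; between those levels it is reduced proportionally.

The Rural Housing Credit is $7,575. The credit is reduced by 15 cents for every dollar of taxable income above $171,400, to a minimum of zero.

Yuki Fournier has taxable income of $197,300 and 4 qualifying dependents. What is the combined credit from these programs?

Dependent Care Credit: base = 4 × $8,640 = $34,560. $197,300 is at or below the $197,300 threshold, so the full $34,560 applies.
Rural Housing Credit: 15% of the $25,900 excess over $171,400 is $3,885; credit = $7,575 − $3,885 = $3,690.
Total: $34,560 + $3,690 = $38,250.

$38,250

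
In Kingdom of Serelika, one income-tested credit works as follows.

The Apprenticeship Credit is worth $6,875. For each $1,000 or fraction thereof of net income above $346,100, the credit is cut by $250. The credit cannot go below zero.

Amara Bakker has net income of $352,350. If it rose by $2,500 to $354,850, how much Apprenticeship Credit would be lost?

$500

At $352,350 — income exceeds $346,100 by $6,250, which is 7 full-or-partial $1,000 increments; reduction = 7 × $250 = $1,750, leaving $5,125.
At $354,850 — income exceeds $346,100 by $8,750, which is 9 full-or-partial $1,000 increments; reduction = 9 × $250 = $2,250, leaving $4,625.
Lost: $5,125 − $4,625 = $500.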